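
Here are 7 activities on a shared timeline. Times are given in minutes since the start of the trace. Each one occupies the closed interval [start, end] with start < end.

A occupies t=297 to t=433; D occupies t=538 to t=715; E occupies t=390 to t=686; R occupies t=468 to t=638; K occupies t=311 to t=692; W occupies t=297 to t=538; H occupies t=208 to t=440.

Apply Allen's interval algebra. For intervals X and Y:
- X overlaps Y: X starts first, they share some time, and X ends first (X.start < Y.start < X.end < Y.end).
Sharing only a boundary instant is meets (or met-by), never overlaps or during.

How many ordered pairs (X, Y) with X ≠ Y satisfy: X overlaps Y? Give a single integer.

11

Checking all 42 ordered pairs for relation 'overlaps'; matching pairs in alphabetical order:
(A, E): A overlaps E ✓
(A, K): A overlaps K ✓
(E, D): E overlaps D ✓
(H, E): H overlaps E ✓
(H, K): H overlaps K ✓
(H, W): H overlaps W ✓
(K, D): K overlaps D ✓
(R, D): R overlaps D ✓
(W, E): W overlaps E ✓
(W, K): W overlaps K ✓
(W, R): W overlaps R ✓
Count: 11.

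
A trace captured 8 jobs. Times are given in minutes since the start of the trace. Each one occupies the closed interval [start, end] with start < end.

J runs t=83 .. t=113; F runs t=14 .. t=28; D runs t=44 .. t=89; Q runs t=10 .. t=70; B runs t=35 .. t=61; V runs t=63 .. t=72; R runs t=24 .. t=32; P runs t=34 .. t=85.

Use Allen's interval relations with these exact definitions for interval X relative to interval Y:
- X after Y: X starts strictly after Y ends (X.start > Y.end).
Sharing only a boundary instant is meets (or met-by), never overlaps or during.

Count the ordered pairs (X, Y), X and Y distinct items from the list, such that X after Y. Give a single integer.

14

Checking all 56 ordered pairs for relation 'after'; matching pairs in alphabetical order:
(B, F): B after F ✓
(B, R): B after R ✓
(D, F): D after F ✓
(D, R): D after R ✓
(J, B): J after B ✓
(J, F): J after F ✓
(J, Q): J after Q ✓
(J, R): J after R ✓
(J, V): J after V ✓
(P, F): P after F ✓
(P, R): P after R ✓
(V, B): V after B ✓
(V, F): V after F ✓
(V, R): V after R ✓
Count: 14.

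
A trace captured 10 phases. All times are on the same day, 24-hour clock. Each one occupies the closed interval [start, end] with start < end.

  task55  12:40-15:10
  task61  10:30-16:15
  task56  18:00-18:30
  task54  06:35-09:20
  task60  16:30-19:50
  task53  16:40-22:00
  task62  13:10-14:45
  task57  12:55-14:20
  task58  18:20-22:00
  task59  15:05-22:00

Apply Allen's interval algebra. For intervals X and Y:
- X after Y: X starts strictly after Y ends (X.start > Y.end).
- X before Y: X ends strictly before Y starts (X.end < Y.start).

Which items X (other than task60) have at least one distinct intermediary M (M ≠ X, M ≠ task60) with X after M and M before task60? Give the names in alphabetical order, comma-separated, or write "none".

task53, task55, task56, task57, task58, task59, task61, task62

Target task60 = [16:30, 19:50].
Intermediaries M with M before task60: task54, task55, task57, task61, task62.
Via task54 — items with X after task54: task53, task55, task56, task57, task58, task59, task61, task62.
Via task55 — items with X after task55: task53, task56, task58.
Via task57 — items with X after task57: task53, task56, task58, task59.
Via task61 — items with X after task61: task53, task56, task58.
Via task62 — items with X after task62: task53, task56, task58, task59.
Union: task53, task55, task56, task57, task58, task59, task61, task62.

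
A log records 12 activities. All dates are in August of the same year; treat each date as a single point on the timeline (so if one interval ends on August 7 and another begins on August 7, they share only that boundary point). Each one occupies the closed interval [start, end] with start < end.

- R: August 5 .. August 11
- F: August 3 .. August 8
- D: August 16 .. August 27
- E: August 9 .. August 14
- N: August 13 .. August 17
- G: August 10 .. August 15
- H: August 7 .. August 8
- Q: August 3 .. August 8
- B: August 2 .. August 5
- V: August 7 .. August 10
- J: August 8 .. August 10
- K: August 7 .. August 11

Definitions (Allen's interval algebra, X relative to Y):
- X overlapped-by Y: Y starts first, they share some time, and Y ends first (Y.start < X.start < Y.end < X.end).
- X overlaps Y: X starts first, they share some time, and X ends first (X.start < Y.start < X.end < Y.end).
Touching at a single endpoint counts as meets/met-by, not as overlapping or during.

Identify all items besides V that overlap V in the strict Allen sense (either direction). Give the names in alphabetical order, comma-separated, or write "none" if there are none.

Target V = [August 7, August 10].
B [August 2, August 5] → before → no.
D [August 16, August 27] → after → no.
E [August 9, August 14] → overlapped-by → yes.
F [August 3, August 8] → overlaps → yes.
G [August 10, August 15] → met-by → no.
H [August 7, August 8] → starts → no.
J [August 8, August 10] → finishes → no.
K [August 7, August 11] → started-by → no.
N [August 13, August 17] → after → no.
Q [August 3, August 8] → overlaps → yes.
R [August 5, August 11] → contains → no.
Result: E, F, Q.

E, F, Q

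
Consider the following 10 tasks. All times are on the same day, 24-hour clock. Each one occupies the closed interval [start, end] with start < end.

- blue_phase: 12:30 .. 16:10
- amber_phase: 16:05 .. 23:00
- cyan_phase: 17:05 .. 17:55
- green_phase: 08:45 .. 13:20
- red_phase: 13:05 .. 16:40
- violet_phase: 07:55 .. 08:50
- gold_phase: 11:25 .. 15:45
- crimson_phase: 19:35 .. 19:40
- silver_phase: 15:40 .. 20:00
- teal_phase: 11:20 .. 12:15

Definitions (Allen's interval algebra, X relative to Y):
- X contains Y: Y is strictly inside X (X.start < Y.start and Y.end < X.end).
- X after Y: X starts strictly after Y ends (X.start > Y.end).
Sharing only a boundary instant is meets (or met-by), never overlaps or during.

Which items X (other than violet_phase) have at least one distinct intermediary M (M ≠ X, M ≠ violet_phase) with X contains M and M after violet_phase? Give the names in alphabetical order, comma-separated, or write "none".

amber_phase, green_phase, silver_phase

Target violet_phase = [07:55, 08:50].
Intermediaries M with M after violet_phase: amber_phase, blue_phase, crimson_phase, cyan_phase, gold_phase, red_phase, silver_phase, teal_phase.
Via amber_phase — items with X contains amber_phase: none.
Via blue_phase — items with X contains blue_phase: none.
Via crimson_phase — items with X contains crimson_phase: amber_phase, silver_phase.
Via cyan_phase — items with X contains cyan_phase: amber_phase, silver_phase.
Via gold_phase — items with X contains gold_phase: none.
Via red_phase — items with X contains red_phase: none.
Via silver_phase — items with X contains silver_phase: none.
Via teal_phase — items with X contains teal_phase: green_phase.
Union: amber_phase, green_phase, silver_phase.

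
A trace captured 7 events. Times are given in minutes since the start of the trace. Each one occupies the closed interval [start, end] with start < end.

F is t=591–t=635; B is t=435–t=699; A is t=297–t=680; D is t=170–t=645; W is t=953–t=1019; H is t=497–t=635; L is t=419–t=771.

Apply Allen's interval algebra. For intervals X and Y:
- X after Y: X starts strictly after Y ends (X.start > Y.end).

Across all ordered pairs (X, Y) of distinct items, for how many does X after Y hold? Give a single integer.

6

Checking all 42 ordered pairs for relation 'after'; matching pairs in alphabetical order:
(W, A): W after A ✓
(W, B): W after B ✓
(W, D): W after D ✓
(W, F): W after F ✓
(W, H): W after H ✓
(W, L): W after L ✓
Count: 6.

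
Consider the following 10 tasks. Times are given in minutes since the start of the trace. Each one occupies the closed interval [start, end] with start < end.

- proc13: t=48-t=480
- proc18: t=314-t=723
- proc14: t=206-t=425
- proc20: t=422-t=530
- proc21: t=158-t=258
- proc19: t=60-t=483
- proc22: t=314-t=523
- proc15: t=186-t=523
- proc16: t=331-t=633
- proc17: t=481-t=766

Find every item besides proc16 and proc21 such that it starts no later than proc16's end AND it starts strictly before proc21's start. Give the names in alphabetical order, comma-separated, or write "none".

proc13, proc19

Conditions: its start is no later than proc16's end (X.start <= t=633) AND its start is strictly before proc21's start (X.start < t=158).
proc13: start t=48 <= t=633? ✓; start t=48 < t=158? ✓ → yes.
proc14: start t=206 <= t=633? ✓; start t=206 < t=158? ✗ → no.
proc15: start t=186 <= t=633? ✓; start t=186 < t=158? ✗ → no.
proc17: start t=481 <= t=633? ✓; start t=481 < t=158? ✗ → no.
proc18: start t=314 <= t=633? ✓; start t=314 < t=158? ✗ → no.
proc19: start t=60 <= t=633? ✓; start t=60 < t=158? ✓ → yes.
proc20: start t=422 <= t=633? ✓; start t=422 < t=158? ✗ → no.
proc22: start t=314 <= t=633? ✓; start t=314 < t=158? ✗ → no.
Result: proc13, proc19.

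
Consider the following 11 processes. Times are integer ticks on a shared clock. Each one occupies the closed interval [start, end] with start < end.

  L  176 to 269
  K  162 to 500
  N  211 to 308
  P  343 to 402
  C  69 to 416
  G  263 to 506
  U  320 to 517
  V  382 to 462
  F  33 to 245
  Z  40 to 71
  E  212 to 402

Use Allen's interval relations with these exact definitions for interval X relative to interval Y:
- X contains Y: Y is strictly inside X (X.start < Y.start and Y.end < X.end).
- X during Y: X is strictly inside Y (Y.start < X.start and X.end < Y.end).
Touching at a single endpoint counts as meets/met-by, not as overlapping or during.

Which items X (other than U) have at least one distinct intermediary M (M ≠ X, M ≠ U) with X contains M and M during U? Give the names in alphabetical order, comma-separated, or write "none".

Target U = [320, 517].
Intermediaries M with M during U: P, V.
Via P — items with X contains P: C, G, K.
Via V — items with X contains V: G, K.
Union: C, G, K.

C, G, K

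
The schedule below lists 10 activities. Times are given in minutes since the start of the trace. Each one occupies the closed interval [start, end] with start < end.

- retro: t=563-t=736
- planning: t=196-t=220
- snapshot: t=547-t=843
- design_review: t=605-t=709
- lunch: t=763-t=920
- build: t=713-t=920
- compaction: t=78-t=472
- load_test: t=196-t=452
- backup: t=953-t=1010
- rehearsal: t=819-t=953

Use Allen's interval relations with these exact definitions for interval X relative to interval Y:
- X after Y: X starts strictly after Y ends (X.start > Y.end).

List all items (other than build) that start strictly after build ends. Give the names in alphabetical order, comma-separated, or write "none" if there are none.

backup

Target build = [t=713, t=920].
backup [t=953, t=1010] → after → yes.
compaction [t=78, t=472] → before → no.
design_review [t=605, t=709] → before → no.
load_test [t=196, t=452] → before → no.
lunch [t=763, t=920] → finishes → no.
planning [t=196, t=220] → before → no.
rehearsal [t=819, t=953] → overlapped-by → no.
retro [t=563, t=736] → overlaps → no.
snapshot [t=547, t=843] → overlaps → no.
Result: backup.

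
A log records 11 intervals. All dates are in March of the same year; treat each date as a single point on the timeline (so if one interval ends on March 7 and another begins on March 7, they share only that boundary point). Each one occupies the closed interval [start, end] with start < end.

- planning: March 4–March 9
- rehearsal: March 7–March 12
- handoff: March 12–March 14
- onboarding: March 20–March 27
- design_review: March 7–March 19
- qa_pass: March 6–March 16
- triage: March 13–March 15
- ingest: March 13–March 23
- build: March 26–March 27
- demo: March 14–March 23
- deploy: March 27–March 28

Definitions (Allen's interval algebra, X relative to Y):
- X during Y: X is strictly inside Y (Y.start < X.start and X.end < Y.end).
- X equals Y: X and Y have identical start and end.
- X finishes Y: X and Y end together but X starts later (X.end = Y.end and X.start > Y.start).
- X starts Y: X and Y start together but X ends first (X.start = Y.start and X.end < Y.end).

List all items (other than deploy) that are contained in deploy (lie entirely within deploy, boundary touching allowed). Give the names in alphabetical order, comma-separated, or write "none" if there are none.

Target deploy = [March 27, March 28].
build [March 26, March 27] → meets → no.
demo [March 14, March 23] → before → no.
design_review [March 7, March 19] → before → no.
handoff [March 12, March 14] → before → no.
ingest [March 13, March 23] → before → no.
onboarding [March 20, March 27] → meets → no.
planning [March 4, March 9] → before → no.
qa_pass [March 6, March 16] → before → no.
rehearsal [March 7, March 12] → before → no.
triage [March 13, March 15] → before → no.
Result: none.

none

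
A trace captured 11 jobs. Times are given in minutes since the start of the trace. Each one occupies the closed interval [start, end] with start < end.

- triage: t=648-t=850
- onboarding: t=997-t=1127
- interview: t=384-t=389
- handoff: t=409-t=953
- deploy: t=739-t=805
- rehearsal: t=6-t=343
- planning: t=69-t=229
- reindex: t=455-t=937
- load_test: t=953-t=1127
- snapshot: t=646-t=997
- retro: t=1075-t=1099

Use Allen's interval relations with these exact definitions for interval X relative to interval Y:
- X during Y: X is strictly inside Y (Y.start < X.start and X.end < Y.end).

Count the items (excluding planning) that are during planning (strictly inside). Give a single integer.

0

Target planning = [t=69, t=229].
deploy [t=739, t=805] → after → no.
handoff [t=409, t=953] → after → no.
interview [t=384, t=389] → after → no.
load_test [t=953, t=1127] → after → no.
onboarding [t=997, t=1127] → after → no.
rehearsal [t=6, t=343] → contains → no.
reindex [t=455, t=937] → after → no.
retro [t=1075, t=1099] → after → no.
snapshot [t=646, t=997] → after → no.
triage [t=648, t=850] → after → no.
Total: 0.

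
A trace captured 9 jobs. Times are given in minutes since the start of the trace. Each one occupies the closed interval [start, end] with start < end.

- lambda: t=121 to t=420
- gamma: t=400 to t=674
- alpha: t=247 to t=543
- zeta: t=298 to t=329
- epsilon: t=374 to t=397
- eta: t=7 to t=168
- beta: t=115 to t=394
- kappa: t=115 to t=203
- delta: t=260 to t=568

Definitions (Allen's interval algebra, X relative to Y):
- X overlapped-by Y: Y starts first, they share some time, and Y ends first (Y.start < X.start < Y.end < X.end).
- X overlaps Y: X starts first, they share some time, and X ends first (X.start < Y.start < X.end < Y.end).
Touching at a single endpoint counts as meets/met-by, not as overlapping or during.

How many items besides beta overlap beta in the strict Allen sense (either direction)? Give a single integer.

5

Target beta = [t=115, t=394].
alpha [t=247, t=543] → overlapped-by → counts.
delta [t=260, t=568] → overlapped-by → counts.
epsilon [t=374, t=397] → overlapped-by → counts.
eta [t=7, t=168] → overlaps → counts.
gamma [t=400, t=674] → after → no.
kappa [t=115, t=203] → starts → no.
lambda [t=121, t=420] → overlapped-by → counts.
zeta [t=298, t=329] → during → no.
Total: 5.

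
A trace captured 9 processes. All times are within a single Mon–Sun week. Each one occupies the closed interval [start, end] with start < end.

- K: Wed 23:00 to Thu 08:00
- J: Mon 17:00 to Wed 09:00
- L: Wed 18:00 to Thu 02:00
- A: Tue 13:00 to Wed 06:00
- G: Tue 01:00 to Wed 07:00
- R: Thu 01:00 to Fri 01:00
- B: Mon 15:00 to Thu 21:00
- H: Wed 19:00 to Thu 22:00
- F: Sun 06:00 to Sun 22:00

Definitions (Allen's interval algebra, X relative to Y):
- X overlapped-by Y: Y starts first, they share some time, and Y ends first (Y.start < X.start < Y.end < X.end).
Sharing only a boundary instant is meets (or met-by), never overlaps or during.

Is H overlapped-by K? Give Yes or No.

No

H = [Wed 19:00, Thu 22:00], K = [Wed 23:00, Thu 08:00].
Actual relation of H to K: contains.
Asked whether 'overlapped-by' holds → No.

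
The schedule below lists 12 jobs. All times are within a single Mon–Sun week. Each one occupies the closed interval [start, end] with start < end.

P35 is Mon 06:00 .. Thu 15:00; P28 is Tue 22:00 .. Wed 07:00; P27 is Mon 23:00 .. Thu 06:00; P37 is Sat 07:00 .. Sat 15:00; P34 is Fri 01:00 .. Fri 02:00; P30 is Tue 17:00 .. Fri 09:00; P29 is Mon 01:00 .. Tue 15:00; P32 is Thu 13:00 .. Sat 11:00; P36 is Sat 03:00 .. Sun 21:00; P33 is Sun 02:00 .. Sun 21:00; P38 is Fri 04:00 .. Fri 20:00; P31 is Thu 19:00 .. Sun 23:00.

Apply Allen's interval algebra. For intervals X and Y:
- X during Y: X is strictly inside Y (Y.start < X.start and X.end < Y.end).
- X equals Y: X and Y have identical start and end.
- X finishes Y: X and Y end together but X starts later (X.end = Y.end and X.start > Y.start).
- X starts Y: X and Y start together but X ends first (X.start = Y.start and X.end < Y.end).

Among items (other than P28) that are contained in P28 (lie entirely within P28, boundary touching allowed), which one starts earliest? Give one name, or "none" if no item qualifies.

Target P28 = [Tue 22:00, Wed 07:00].
P27 [Mon 23:00, Thu 06:00] → contains → excluded.
P29 [Mon 01:00, Tue 15:00] → before → excluded.
P30 [Tue 17:00, Fri 09:00] → contains → excluded.
P31 [Thu 19:00, Sun 23:00] → after → excluded.
P32 [Thu 13:00, Sat 11:00] → after → excluded.
P33 [Sun 02:00, Sun 21:00] → after → excluded.
P34 [Fri 01:00, Fri 02:00] → after → excluded.
P35 [Mon 06:00, Thu 15:00] → contains → excluded.
P36 [Sat 03:00, Sun 21:00] → after → excluded.
P37 [Sat 07:00, Sat 15:00] → after → excluded.
P38 [Fri 04:00, Fri 20:00] → after → excluded.
No candidates → none.

none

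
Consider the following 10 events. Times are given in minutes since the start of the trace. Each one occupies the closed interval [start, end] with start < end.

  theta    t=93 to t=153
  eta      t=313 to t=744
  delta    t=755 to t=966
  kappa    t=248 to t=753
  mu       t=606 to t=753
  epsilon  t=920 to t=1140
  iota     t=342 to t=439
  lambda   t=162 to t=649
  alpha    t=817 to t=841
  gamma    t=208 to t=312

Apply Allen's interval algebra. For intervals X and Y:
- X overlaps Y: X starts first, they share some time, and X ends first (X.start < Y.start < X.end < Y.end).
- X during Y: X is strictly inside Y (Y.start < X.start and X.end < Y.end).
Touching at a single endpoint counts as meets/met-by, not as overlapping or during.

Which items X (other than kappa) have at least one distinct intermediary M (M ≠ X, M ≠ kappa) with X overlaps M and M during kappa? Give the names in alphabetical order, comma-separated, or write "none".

lambda

Target kappa = [t=248, t=753].
Intermediaries M with M during kappa: eta, iota.
Via eta — items with X overlaps eta: lambda.
Via iota — items with X overlaps iota: none.
Union: lambda.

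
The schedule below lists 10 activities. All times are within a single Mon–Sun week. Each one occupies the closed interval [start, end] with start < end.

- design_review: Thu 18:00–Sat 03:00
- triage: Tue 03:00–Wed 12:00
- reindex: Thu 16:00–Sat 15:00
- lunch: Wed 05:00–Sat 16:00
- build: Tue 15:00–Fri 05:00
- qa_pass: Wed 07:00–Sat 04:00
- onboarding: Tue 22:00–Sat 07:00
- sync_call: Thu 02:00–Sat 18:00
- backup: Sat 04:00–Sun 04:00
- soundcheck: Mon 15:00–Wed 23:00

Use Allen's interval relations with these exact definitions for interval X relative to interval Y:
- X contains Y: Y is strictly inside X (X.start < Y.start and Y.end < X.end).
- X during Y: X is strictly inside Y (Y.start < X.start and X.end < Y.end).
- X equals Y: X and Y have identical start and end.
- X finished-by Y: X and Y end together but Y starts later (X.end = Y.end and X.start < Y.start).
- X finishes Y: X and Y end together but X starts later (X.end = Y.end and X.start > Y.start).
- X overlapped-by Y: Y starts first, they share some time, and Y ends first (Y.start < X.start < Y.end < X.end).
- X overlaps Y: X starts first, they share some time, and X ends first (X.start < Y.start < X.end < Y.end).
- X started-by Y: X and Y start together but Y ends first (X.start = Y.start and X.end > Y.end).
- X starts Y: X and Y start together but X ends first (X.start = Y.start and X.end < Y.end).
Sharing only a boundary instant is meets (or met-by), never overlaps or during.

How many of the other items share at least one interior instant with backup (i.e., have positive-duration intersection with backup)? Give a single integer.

4

Target backup = [Sat 04:00, Sun 04:00].
build [Tue 15:00, Fri 05:00] → before → no.
design_review [Thu 18:00, Sat 03:00] → before → no.
lunch [Wed 05:00, Sat 16:00] → overlaps → counts.
onboarding [Tue 22:00, Sat 07:00] → overlaps → counts.
qa_pass [Wed 07:00, Sat 04:00] → meets → no.
reindex [Thu 16:00, Sat 15:00] → overlaps → counts.
soundcheck [Mon 15:00, Wed 23:00] → before → no.
sync_call [Thu 02:00, Sat 18:00] → overlaps → counts.
triage [Tue 03:00, Wed 12:00] → before → no.
Total: 4.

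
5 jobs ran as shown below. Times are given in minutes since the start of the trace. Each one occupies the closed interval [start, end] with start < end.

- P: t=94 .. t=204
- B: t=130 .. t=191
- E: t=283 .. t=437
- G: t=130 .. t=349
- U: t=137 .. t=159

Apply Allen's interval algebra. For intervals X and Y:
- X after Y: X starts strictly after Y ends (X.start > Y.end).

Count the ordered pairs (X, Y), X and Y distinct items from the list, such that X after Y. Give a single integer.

Checking all 20 ordered pairs for relation 'after'; matching pairs in alphabetical order:
(E, B): E after B ✓
(E, P): E after P ✓
(E, U): E after U ✓
Count: 3.

3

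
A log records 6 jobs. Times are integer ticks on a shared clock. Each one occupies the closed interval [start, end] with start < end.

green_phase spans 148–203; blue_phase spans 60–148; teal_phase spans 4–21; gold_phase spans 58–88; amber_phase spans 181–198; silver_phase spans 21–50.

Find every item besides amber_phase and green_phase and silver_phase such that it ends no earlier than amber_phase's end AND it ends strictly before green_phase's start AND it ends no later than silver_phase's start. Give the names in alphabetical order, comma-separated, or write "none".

none

Conditions: its end is no earlier than amber_phase's end (X.end >= 198) AND its end is strictly before green_phase's start (X.end < 148) AND its end is no later than silver_phase's start (X.end <= 21).
blue_phase: end 148 >= 198? ✗; end 148 < 148? ✗; end 148 <= 21? ✗ → no.
gold_phase: end 88 >= 198? ✗; end 88 < 148? ✓; end 88 <= 21? ✗ → no.
teal_phase: end 21 >= 198? ✗; end 21 < 148? ✓; end 21 <= 21? ✓ → no.
Result: none.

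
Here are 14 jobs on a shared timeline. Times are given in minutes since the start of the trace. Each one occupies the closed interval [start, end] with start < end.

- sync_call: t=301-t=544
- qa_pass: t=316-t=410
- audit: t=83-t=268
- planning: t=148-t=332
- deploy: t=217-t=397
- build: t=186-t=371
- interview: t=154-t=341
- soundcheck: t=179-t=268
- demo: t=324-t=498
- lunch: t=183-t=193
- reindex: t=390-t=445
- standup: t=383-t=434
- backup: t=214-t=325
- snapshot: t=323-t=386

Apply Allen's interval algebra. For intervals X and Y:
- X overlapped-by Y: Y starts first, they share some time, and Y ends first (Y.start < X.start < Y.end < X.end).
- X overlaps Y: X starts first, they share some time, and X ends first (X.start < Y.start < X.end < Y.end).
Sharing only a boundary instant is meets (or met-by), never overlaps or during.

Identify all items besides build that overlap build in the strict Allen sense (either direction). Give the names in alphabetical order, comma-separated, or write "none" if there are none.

Target build = [t=186, t=371].
audit [t=83, t=268] → overlaps → yes.
backup [t=214, t=325] → during → no.
demo [t=324, t=498] → overlapped-by → yes.
deploy [t=217, t=397] → overlapped-by → yes.
interview [t=154, t=341] → overlaps → yes.
lunch [t=183, t=193] → overlaps → yes.
planning [t=148, t=332] → overlaps → yes.
qa_pass [t=316, t=410] → overlapped-by → yes.
reindex [t=390, t=445] → after → no.
snapshot [t=323, t=386] → overlapped-by → yes.
soundcheck [t=179, t=268] → overlaps → yes.
standup [t=383, t=434] → after → no.
sync_call [t=301, t=544] → overlapped-by → yes.
Result: audit, demo, deploy, interview, lunch, planning, qa_pass, snapshot, soundcheck, sync_call.

audit, demo, deploy, interview, lunch, planning, qa_pass, snapshot, soundcheck, sync_call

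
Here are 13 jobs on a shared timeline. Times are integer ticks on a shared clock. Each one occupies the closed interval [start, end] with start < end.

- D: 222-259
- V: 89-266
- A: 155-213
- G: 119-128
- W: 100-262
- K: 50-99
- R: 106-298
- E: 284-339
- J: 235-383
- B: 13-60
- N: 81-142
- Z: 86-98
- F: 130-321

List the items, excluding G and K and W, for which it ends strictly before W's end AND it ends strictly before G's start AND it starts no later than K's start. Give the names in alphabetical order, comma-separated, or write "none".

B

Conditions: its end is strictly before W's end (X.end < 262) AND its end is strictly before G's start (X.end < 119) AND its start is no later than K's start (X.start <= 50).
A: end 213 < 262? ✓; end 213 < 119? ✗; start 155 <= 50? ✗ → no.
B: end 60 < 262? ✓; end 60 < 119? ✓; start 13 <= 50? ✓ → yes.
D: end 259 < 262? ✓; end 259 < 119? ✗; start 222 <= 50? ✗ → no.
E: end 339 < 262? ✗; end 339 < 119? ✗; start 284 <= 50? ✗ → no.
F: end 321 < 262? ✗; end 321 < 119? ✗; start 130 <= 50? ✗ → no.
J: end 383 < 262? ✗; end 383 < 119? ✗; start 235 <= 50? ✗ → no.
N: end 142 < 262? ✓; end 142 < 119? ✗; start 81 <= 50? ✗ → no.
R: end 298 < 262? ✗; end 298 < 119? ✗; start 106 <= 50? ✗ → no.
V: end 266 < 262? ✗; end 266 < 119? ✗; start 89 <= 50? ✗ → no.
Z: end 98 < 262? ✓; end 98 < 119? ✓; start 86 <= 50? ✗ → no.
Result: B.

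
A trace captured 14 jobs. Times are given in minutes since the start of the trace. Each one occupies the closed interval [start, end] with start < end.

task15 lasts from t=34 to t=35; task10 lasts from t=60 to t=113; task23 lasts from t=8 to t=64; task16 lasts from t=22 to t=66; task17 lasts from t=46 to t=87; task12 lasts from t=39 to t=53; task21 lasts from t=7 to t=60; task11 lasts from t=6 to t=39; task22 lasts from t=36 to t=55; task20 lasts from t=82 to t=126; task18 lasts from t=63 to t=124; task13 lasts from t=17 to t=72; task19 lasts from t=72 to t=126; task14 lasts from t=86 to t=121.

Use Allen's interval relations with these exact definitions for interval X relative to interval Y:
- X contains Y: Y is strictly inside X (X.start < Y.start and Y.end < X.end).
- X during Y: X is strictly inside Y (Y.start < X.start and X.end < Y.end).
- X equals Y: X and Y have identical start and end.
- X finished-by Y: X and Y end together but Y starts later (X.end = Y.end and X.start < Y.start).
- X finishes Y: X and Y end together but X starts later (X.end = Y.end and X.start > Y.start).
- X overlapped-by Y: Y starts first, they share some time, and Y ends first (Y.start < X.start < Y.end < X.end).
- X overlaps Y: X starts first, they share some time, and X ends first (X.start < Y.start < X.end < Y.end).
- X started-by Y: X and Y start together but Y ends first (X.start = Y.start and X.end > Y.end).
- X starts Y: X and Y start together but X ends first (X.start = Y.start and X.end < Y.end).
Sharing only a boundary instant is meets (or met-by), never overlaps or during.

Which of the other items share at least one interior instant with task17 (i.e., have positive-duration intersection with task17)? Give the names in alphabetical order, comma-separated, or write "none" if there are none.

Target task17 = [t=46, t=87].
task10 [t=60, t=113] → overlapped-by → yes.
task11 [t=6, t=39] → before → no.
task12 [t=39, t=53] → overlaps → yes.
task13 [t=17, t=72] → overlaps → yes.
task14 [t=86, t=121] → overlapped-by → yes.
task15 [t=34, t=35] → before → no.
task16 [t=22, t=66] → overlaps → yes.
task18 [t=63, t=124] → overlapped-by → yes.
task19 [t=72, t=126] → overlapped-by → yes.
task20 [t=82, t=126] → overlapped-by → yes.
task21 [t=7, t=60] → overlaps → yes.
task22 [t=36, t=55] → overlaps → yes.
task23 [t=8, t=64] → overlaps → yes.
Result: task10, task12, task13, task14, task16, task18, task19, task20, task21, task22, task23.

task10, task12, task13, task14, task16, task18, task19, task20, task21, task22, task23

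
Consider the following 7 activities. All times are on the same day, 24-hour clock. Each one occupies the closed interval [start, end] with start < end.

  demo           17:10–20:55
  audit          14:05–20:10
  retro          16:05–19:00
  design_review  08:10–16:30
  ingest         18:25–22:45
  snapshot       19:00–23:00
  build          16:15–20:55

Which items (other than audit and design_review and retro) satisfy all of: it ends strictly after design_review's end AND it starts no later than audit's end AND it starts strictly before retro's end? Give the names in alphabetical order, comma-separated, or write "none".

build, demo, ingest

Conditions: its end is strictly after design_review's end (X.end > 16:30) AND its start is no later than audit's end (X.start <= 20:10) AND its start is strictly before retro's end (X.start < 19:00).
build: end 20:55 > 16:30? ✓; start 16:15 <= 20:10? ✓; start 16:15 < 19:00? ✓ → yes.
demo: end 20:55 > 16:30? ✓; start 17:10 <= 20:10? ✓; start 17:10 < 19:00? ✓ → yes.
ingest: end 22:45 > 16:30? ✓; start 18:25 <= 20:10? ✓; start 18:25 < 19:00? ✓ → yes.
snapshot: end 23:00 > 16:30? ✓; start 19:00 <= 20:10? ✓; start 19:00 < 19:00? ✗ → no.
Result: build, demo, ingest.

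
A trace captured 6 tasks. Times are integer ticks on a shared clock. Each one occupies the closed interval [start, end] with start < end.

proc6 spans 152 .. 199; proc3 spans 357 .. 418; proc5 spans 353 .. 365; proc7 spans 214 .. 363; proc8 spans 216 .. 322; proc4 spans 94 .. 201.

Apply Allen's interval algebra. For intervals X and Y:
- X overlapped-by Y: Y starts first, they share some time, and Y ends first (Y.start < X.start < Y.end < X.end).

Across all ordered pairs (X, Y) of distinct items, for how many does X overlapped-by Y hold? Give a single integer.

3

Checking all 30 ordered pairs for relation 'overlapped-by'; matching pairs in alphabetical order:
(proc3, proc5): proc3 overlapped-by proc5 ✓
(proc3, proc7): proc3 overlapped-by proc7 ✓
(proc5, proc7): proc5 overlapped-by proc7 ✓
Count: 3.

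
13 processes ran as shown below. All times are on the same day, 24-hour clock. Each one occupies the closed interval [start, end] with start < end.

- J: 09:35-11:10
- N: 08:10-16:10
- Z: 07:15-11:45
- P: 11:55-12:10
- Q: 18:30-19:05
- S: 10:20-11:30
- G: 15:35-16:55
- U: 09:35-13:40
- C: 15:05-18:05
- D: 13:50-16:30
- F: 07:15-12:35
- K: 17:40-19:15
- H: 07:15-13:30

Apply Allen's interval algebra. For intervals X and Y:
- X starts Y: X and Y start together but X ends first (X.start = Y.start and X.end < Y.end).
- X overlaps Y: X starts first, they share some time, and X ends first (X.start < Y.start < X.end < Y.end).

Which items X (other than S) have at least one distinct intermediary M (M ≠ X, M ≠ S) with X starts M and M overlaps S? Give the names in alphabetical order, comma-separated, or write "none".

none

Target S = [10:20, 11:30].
Intermediaries M with M overlaps S: J.
Via J — items with X starts J: none.
Union: none.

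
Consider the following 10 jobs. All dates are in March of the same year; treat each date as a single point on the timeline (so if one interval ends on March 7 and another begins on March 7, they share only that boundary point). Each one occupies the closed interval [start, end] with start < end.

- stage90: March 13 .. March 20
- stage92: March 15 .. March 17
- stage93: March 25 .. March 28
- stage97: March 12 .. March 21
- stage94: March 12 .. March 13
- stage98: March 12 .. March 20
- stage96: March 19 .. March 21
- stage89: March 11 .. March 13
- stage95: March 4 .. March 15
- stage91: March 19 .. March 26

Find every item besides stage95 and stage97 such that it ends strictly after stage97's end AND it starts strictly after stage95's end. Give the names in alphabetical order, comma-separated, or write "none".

stage91, stage93

Conditions: its end is strictly after stage97's end (X.end > March 21) AND its start is strictly after stage95's end (X.start > March 15).
stage89: end March 13 > March 21? ✗; start March 11 > March 15? ✗ → no.
stage90: end March 20 > March 21? ✗; start March 13 > March 15? ✗ → no.
stage91: end March 26 > March 21? ✓; start March 19 > March 15? ✓ → yes.
stage92: end March 17 > March 21? ✗; start March 15 > March 15? ✗ → no.
stage93: end March 28 > March 21? ✓; start March 25 > March 15? ✓ → yes.
stage94: end March 13 > March 21? ✗; start March 12 > March 15? ✗ → no.
stage96: end March 21 > March 21? ✗; start March 19 > March 15? ✓ → no.
stage98: end March 20 > March 21? ✗; start March 12 > March 15? ✗ → no.
Result: stage91, stage93.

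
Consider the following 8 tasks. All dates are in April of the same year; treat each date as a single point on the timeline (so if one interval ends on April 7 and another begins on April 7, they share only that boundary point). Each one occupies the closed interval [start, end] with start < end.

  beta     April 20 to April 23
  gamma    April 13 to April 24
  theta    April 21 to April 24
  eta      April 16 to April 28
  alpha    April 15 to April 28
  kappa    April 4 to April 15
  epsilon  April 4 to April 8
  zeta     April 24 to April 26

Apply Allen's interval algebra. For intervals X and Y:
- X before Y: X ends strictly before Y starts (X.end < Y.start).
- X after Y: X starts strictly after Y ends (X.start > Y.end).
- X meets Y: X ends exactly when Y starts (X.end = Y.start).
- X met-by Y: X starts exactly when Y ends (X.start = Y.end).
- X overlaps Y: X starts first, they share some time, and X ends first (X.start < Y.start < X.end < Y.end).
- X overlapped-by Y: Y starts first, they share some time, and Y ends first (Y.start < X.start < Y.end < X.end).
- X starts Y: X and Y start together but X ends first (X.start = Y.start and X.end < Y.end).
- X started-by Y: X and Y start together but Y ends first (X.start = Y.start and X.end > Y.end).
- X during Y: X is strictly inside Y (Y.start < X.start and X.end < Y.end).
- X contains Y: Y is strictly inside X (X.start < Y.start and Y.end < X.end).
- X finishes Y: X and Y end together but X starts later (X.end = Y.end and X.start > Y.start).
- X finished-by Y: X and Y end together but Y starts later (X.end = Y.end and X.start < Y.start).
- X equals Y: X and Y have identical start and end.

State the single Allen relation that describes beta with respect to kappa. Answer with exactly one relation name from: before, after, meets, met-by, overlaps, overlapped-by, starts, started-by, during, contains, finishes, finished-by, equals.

beta = [April 20, April 23]; kappa = [April 4, April 15].
Compare endpoints: beta.start > kappa.start, beta.start > kappa.end, beta.end > kappa.start, beta.end > kappa.end.
That pattern is 'after'.

after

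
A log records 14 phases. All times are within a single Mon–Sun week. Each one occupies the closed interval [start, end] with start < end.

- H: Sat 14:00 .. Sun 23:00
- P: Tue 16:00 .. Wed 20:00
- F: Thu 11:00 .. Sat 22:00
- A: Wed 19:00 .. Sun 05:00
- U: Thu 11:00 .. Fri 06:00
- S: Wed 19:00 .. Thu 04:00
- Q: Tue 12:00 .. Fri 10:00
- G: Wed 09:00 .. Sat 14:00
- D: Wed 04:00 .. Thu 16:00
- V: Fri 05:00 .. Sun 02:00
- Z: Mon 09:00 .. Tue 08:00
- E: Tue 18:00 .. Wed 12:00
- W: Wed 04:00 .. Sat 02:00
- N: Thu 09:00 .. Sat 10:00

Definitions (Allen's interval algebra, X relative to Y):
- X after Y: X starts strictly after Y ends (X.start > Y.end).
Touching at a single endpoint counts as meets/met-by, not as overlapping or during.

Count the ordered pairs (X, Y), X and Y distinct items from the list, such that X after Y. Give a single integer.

36

Checking all 182 ordered pairs for relation 'after'; matching pairs in alphabetical order:
(A, E): A after E ✓
(A, Z): A after Z ✓
(D, Z): D after Z ✓
(E, Z): E after Z ✓
(F, E): F after E ✓
(F, P): F after P ✓
(F, S): F after S ✓
(F, Z): F after Z ✓
(G, Z): G after Z ✓
(H, D): H after D ✓
(H, E): H after E ✓
(H, N): H after N ✓
(H, P): H after P ✓
(H, Q): H after Q ✓
(H, S): H after S ✓
(H, U): H after U ✓
(H, W): H after W ✓
(H, Z): H after Z ✓
(N, E): N after E ✓
(N, P): N after P ✓
(N, S): N after S ✓
(N, Z): N after Z ✓
(P, Z): P after Z ✓
(Q, Z): Q after Z ✓
... plus 12 further pairs not listed.
Count: 36.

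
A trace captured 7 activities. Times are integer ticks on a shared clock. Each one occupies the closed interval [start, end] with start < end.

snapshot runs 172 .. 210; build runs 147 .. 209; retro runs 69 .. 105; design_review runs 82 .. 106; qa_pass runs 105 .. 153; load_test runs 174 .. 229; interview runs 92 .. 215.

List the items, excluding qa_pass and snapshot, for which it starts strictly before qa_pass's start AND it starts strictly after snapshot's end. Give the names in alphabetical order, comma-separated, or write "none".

none

Conditions: its start is strictly before qa_pass's start (X.start < 105) AND its start is strictly after snapshot's end (X.start > 210).
build: start 147 < 105? ✗; start 147 > 210? ✗ → no.
design_review: start 82 < 105? ✓; start 82 > 210? ✗ → no.
interview: start 92 < 105? ✓; start 92 > 210? ✗ → no.
load_test: start 174 < 105? ✗; start 174 > 210? ✗ → no.
retro: start 69 < 105? ✓; start 69 > 210? ✗ → no.
Result: none.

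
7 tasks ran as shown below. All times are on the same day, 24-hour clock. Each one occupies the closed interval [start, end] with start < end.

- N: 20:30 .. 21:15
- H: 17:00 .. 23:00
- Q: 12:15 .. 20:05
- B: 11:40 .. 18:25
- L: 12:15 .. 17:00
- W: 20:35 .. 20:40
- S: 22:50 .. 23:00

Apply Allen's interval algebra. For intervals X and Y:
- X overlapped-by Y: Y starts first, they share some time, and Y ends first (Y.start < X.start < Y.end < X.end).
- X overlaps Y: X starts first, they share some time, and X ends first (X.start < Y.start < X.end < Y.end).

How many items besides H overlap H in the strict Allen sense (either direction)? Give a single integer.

2

Target H = [17:00, 23:00].
B [11:40, 18:25] → overlaps → counts.
L [12:15, 17:00] → meets → no.
N [20:30, 21:15] → during → no.
Q [12:15, 20:05] → overlaps → counts.
S [22:50, 23:00] → finishes → no.
W [20:35, 20:40] → during → no.
Total: 2.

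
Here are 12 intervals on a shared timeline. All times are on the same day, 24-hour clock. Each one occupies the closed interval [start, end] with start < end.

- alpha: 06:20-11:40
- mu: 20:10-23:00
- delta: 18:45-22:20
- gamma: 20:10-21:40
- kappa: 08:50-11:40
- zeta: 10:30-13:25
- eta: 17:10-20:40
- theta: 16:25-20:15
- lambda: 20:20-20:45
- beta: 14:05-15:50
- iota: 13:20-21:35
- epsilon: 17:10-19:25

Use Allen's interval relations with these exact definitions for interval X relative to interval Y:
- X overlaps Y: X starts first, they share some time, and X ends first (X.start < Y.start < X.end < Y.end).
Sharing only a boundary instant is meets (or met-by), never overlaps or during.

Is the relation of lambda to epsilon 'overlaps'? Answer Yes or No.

lambda = [20:20, 20:45], epsilon = [17:10, 19:25].
Actual relation of lambda to epsilon: after.
Asked whether 'overlaps' holds → No.

No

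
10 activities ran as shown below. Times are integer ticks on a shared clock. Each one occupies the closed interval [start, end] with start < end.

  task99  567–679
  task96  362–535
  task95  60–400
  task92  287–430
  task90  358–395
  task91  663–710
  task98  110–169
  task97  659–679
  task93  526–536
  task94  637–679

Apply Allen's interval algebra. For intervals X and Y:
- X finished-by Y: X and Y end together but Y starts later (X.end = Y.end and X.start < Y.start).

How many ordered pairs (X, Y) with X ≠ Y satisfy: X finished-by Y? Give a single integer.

3

Checking all 90 ordered pairs for relation 'finished-by'; matching pairs in alphabetical order:
(task94, task97): task94 finished-by task97 ✓
(task99, task94): task99 finished-by task94 ✓
(task99, task97): task99 finished-by task97 ✓
Count: 3.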